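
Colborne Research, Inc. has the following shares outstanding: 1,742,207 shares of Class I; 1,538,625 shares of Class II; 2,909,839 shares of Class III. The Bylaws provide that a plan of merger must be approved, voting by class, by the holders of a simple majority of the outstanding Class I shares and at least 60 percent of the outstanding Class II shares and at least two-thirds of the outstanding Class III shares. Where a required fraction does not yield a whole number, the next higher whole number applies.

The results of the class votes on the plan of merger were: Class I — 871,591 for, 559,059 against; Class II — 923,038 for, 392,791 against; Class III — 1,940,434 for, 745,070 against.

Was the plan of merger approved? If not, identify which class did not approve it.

Class I: a majority of 1742207 is 871104; 871,104 required, 871,591 in favor — approved.
Class II: 3/5 of 1538625 = 923175; 923,175 required, 923,038 in favor — not approved.
Class III: 2/3 of 2909839 = 1939892.67, rounded up to 1939893; 1,939,893 required, 1,940,434 in favor — approved.

Not approved — the Class II shares did not give the required vote.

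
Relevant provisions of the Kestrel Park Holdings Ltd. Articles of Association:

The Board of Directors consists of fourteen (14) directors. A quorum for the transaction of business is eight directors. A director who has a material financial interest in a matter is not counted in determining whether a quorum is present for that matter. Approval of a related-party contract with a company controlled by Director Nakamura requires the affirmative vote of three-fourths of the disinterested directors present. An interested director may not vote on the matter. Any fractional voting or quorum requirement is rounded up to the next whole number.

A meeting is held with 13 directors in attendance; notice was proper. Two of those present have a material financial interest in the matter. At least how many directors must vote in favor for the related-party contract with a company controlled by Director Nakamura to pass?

9

The related-party contract with a company controlled by Director Nakamura requires three-fourths of the disinterested directors present (13 − 2 = 11).
3/4 of 11 = 8.25, rounded up to 9.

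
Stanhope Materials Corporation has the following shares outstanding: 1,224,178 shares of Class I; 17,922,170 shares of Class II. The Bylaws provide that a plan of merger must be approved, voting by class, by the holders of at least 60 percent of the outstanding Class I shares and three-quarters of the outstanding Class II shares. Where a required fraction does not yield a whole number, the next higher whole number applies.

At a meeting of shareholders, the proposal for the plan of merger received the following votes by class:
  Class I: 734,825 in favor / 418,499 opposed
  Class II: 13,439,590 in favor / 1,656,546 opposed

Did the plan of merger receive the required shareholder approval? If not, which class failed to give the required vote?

Class I: 3/5 of 1224178 = 734506.80, rounded up to 734507; 734,507 required, 734,825 in favor — approved.
Class II: 3/4 of 17922170 = 13441627.50, rounded up to 13441628; 13,441,628 required, 13,439,590 in favor — not approved.

Not approved — the Class II shares did not give the required vote.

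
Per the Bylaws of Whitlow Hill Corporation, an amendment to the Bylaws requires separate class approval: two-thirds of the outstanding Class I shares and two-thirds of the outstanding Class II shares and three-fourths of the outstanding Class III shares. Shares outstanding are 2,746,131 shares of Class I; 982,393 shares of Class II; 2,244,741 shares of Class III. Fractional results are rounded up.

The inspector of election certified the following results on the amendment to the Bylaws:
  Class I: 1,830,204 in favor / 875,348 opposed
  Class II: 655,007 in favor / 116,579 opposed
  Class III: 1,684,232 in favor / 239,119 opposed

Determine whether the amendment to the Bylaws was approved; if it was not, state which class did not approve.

Not approved — the Class I shares did not give the required vote.

Class I: 2/3 of 2746131 = 1830754; 1,830,754 required, 1,830,204 in favor — not approved.
Class II: 2/3 of 982393 = 654928.67, rounded up to 654929; 654,929 required, 655,007 in favor — approved.
Class III: 3/4 of 2244741 = 1683555.75, rounded up to 1683556; 1,683,556 required, 1,684,232 in favor — approved.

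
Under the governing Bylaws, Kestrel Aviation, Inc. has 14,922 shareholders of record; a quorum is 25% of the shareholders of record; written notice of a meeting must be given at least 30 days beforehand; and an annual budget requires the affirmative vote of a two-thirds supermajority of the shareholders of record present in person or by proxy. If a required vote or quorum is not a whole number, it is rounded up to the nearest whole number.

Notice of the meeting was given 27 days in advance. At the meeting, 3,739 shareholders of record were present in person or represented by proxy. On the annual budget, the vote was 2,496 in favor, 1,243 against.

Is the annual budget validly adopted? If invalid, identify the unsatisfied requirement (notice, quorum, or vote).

Notice: 27 days given; 30 required. Not satisfied.
Quorum: 25% of 14,922 = 3,730.50, rounded up to 3,731; 3,739 present. Satisfied.
Vote: requires two-thirds of those present (3,739); 2/3 of 3739 = 2492.67, rounded up to 2493, so 2,493 needed; 2,496 in favor. Satisfied.

Invalid — notice requirement not satisfied.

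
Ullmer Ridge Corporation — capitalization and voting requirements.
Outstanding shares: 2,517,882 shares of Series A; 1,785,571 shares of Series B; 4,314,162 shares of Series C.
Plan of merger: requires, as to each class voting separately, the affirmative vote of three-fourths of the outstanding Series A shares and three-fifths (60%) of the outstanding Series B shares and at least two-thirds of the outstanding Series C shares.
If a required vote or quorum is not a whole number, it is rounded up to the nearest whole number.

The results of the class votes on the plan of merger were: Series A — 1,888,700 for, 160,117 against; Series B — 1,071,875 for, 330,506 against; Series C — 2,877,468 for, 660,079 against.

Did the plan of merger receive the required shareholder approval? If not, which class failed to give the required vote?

Series A: 3/4 of 2517882 = 1888411.50, rounded up to 1888412; 1,888,412 required, 1,888,700 in favor — approved.
Series B: 3/5 of 1785571 = 1071342.60, rounded up to 1071343; 1,071,343 required, 1,071,875 in favor — approved.
Series C: 2/3 of 4314162 = 2876108; 2,876,108 required, 2,877,468 in favor — approved.

Approved — every class gave the required vote.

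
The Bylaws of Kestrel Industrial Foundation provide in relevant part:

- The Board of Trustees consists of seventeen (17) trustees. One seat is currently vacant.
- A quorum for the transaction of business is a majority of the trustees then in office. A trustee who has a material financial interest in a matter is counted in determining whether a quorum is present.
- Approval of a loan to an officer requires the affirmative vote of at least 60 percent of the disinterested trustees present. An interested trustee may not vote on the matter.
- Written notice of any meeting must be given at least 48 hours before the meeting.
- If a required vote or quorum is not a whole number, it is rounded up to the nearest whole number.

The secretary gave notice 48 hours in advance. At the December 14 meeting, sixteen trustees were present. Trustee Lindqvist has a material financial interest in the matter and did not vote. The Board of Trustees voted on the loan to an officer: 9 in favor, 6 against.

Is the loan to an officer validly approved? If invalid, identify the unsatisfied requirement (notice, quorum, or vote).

Notice: 48 hours given; 48 required (48 ≥ 48). Satisfied.
Quorum: 16 present (interested trustees count toward quorum); quorum is 9. Satisfied.
Vote: the loan to an officer requires three-fifths of the disinterested trustees present (16 − 1 = 15). 3/5 of 15 = 9, so 9 affirmative votes are needed; 9 voted in favor. Satisfied.

Valid — all requirements satisfied.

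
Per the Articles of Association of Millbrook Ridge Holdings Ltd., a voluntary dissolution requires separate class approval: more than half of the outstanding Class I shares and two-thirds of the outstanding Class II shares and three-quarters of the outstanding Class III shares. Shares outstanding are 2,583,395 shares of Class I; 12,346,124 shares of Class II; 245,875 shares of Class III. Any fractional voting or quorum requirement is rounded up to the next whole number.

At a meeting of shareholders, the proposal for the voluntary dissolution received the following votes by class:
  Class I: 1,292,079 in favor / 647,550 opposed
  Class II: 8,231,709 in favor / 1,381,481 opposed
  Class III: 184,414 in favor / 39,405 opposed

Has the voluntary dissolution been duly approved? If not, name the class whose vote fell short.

Class I: a majority of 2583395 is 1291698; 1,291,698 required, 1,292,079 in favor — approved.
Class II: 2/3 of 12346124 = 8230749.33, rounded up to 8230750; 8,230,750 required, 8,231,709 in favor — approved.
Class III: 3/4 of 245875 = 184406.25, rounded up to 184407; 184,407 required, 184,414 in favor — approved.

Approved — every class gave the required vote.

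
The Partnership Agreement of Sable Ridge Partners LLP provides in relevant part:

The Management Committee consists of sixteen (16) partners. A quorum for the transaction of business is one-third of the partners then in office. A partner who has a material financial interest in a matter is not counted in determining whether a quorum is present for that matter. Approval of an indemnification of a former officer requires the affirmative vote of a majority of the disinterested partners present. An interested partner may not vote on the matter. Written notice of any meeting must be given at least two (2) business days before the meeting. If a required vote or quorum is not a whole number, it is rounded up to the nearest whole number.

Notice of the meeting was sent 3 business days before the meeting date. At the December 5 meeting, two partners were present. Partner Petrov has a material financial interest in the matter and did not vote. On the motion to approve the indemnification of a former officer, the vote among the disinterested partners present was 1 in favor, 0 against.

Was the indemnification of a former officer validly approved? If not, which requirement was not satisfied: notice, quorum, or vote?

Notice: 3 business days given; 2 required (3 ≥ 2). Satisfied.
Quorum: 2 present, but the 1 interested partner does not count, leaving 1. Quorum is 6. Not satisfied.
Vote: the indemnification of a former officer requires a majority of the disinterested partners present (2 − 1 = 1). A majority of 1 is 1, so 1 affirmative vote is needed; 1 voted in favor. Satisfied. (Moot — without a quorum no business can be validly transacted.)

Invalid — quorum requirement not satisfied.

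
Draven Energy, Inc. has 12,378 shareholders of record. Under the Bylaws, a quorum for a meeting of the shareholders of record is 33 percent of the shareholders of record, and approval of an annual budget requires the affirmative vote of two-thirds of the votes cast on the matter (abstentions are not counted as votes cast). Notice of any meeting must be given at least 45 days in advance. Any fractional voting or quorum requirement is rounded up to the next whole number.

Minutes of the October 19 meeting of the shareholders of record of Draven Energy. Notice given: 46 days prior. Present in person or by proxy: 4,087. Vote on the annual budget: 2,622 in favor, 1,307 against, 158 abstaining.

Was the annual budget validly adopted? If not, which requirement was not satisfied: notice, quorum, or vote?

Notice: 46 days given; 45 required. Satisfied.
Quorum: 33% of 12,378 = 4,084.74, rounded up to 4,085; 4,087 present. Satisfied.
Vote: requires two-thirds of the votes cast (4,087 − 158 abstaining = 3,929); 2/3 of 3929 = 2619.33, rounded up to 2620, so 2,620 needed; 2,622 in favor. Satisfied.

Valid — all requirements satisfied.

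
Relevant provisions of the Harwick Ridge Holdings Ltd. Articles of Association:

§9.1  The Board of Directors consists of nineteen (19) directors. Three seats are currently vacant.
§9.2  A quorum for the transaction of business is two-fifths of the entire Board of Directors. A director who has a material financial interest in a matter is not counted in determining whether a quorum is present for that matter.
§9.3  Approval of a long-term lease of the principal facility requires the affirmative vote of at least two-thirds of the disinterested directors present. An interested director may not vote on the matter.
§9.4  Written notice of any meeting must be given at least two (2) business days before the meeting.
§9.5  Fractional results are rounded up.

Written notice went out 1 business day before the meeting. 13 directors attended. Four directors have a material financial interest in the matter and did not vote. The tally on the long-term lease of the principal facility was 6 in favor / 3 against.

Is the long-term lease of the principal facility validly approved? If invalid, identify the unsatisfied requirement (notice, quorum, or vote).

Notice: 1 business day given; 2 required (1 < 2). Not satisfied.
Quorum: 13 present, but the 4 interested directors do not count, leaving 9. Quorum is 8. Satisfied.
Vote: the long-term lease of the principal facility requires two-thirds of the disinterested directors present (13 − 4 = 9). 2/3 of 9 = 6, so 6 affirmative votes are needed; 6 voted in favor. Satisfied.

Invalid — notice requirement not satisfied.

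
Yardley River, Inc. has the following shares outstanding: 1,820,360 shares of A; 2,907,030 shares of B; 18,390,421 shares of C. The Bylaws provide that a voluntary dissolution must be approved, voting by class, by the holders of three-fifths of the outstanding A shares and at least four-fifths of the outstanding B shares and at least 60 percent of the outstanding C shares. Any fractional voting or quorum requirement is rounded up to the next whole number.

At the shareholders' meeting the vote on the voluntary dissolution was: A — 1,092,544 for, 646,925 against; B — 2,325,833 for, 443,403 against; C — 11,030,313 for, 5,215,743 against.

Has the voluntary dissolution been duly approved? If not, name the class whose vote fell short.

A: 3/5 of 1820360 = 1092216; 1,092,216 required, 1,092,544 in favor — approved.
B: 4/5 of 2907030 = 2325624; 2,325,624 required, 2,325,833 in favor — approved.
C: 3/5 of 18390421 = 11034252.60, rounded up to 11034253; 11,034,253 required, 11,030,313 in favor — not approved.

Not approved — the C shares did not give the required vote.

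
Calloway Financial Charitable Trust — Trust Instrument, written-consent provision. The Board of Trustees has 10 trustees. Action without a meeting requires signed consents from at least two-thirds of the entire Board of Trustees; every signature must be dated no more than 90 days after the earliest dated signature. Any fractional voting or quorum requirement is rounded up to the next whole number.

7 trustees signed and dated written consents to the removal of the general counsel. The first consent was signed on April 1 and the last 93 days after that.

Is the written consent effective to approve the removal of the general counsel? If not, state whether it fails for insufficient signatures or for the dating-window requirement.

Not effective — dating-window requirement not satisfied.

Signatures required: at least two-thirds of 10 — 2/3 of 10 = 6.67, rounded up to 7, so 7 needed; 7 signed. Sufficient.
Dating window: the latest signature is 93 days after the earliest; the limit is 90 days. Outside the window.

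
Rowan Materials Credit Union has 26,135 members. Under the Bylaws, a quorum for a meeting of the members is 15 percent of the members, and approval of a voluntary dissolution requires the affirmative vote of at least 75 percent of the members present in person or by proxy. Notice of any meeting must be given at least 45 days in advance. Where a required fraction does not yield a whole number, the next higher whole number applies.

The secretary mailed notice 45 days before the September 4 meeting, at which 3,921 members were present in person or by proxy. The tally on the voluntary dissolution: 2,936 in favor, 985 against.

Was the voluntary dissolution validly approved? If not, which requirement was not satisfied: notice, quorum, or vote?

Invalid — vote requirement not satisfied.

Notice: 45 days given; 45 required. Satisfied.
Quorum: 15% of 26,135 = 3,920.25, rounded up to 3,921; 3,921 present. Satisfied.
Vote: requires three-fourths of those present (3,921); 3/4 of 3921 = 2940.75, rounded up to 2941, so 2,941 needed; 2,936 in favor. Not satisfied.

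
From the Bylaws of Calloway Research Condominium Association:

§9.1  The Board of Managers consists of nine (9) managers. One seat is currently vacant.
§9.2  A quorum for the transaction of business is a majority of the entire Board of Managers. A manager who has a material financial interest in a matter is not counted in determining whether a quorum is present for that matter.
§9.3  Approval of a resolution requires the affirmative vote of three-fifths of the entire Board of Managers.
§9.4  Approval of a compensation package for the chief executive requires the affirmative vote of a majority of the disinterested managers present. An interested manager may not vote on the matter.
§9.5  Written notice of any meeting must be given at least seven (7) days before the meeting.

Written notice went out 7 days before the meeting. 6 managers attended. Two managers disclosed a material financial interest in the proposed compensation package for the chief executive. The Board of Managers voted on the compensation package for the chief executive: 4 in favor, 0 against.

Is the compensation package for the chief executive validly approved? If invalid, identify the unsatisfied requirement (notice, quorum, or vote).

Invalid — quorum requirement not satisfied.

Notice: 7 days given; 7 required (7 ≥ 7). Satisfied.
Quorum: 6 present, but the 2 interested managers do not count, leaving 4. Quorum is 5. Not satisfied.
Vote: the compensation package for the chief executive requires a majority of the disinterested managers present (6 − 2 = 4). A majority of 4 is 3, so 3 affirmative votes are needed; 4 voted in favor. Satisfied. (Moot — without a quorum no business can be validly transacted.)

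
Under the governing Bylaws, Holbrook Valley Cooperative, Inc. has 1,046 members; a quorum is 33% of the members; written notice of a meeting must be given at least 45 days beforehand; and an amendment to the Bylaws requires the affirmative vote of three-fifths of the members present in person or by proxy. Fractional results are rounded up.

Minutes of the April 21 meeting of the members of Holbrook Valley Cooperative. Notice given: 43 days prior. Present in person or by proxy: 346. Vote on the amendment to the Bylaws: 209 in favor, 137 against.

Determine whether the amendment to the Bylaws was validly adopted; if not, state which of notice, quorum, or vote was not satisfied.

Notice: 43 days given; 45 required. Not satisfied.
Quorum: 33% of 1,046 = 345.18, rounded up to 346; 346 present. Satisfied.
Vote: requires three-fifths of those present (346); 3/5 of 346 = 207.60, rounded up to 208, so 208 needed; 209 in favor. Satisfied.

Invalid — notice requirement not satisfied.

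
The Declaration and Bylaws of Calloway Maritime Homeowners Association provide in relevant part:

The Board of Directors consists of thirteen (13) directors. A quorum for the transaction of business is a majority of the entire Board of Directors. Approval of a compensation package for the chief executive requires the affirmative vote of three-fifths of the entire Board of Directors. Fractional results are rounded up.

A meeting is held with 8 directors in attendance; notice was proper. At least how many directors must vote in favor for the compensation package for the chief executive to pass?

8

The compensation package for the chief executive requires three-fifths of the entire Board of Directors (13).
3/5 of 13 = 7.80, rounded up to 8.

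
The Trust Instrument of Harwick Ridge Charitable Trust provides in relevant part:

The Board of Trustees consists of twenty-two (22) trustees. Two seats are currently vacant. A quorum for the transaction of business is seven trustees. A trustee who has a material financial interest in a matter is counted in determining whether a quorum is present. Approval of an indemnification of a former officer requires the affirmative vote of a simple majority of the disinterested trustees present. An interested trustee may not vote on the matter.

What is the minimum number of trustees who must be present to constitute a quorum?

The quorum is fixed at 7.

7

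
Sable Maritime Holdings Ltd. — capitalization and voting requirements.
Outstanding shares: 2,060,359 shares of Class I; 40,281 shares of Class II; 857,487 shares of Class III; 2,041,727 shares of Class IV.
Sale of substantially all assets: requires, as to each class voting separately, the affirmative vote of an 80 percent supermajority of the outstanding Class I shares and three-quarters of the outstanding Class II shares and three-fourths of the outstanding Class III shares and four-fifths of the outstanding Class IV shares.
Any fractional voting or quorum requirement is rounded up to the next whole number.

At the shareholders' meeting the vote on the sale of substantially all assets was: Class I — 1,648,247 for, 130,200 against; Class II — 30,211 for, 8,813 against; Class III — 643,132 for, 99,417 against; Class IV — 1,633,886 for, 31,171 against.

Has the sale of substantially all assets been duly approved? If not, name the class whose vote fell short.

Class I: 4/5 of 2060359 = 1648287.20, rounded up to 1648288; 1,648,288 required, 1,648,247 in favor — not approved.
Class II: 3/4 of 40281 = 30210.75, rounded up to 30211; 30,211 required, 30,211 in favor — approved.
Class III: 3/4 of 857487 = 643115.25, rounded up to 643116; 643,116 required, 643,132 in favor — approved.
Class IV: 4/5 of 2041727 = 1633381.60, rounded up to 1633382; 1,633,382 required, 1,633,886 in favor — approved.

Not approved — the Class I shares did not give the required vote.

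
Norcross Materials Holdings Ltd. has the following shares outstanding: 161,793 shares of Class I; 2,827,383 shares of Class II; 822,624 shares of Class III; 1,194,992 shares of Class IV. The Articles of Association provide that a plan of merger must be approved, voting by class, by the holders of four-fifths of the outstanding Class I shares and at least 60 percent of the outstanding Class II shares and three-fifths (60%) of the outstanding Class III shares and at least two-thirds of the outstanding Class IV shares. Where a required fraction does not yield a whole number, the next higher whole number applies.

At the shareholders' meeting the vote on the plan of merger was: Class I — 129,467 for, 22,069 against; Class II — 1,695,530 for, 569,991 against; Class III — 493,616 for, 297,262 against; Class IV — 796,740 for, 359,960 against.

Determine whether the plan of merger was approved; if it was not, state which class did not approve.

Class I: 4/5 of 161793 = 129434.40, rounded up to 129435; 129,435 required, 129,467 in favor — approved.
Class II: 3/5 of 2827383 = 1696429.80, rounded up to 1696430; 1,696,430 required, 1,695,530 in favor — not approved.
Class III: 3/5 of 822624 = 493574.40, rounded up to 493575; 493,575 required, 493,616 in favor — approved.
Class IV: 2/3 of 1194992 = 796661.33, rounded up to 796662; 796,662 required, 796,740 in favor — approved.

Not approved — the Class II shares did not give the required vote.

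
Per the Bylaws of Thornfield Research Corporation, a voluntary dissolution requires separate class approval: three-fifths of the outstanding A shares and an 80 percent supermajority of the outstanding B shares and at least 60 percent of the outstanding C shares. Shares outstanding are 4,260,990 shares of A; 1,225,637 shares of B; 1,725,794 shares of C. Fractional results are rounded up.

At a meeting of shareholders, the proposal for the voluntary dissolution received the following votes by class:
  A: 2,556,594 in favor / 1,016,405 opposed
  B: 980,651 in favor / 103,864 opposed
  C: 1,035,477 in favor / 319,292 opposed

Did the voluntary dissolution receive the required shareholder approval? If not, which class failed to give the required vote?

Approved — every class gave the required vote.

A: 3/5 of 4260990 = 2556594; 2,556,594 required, 2,556,594 in favor — approved.
B: 4/5 of 1225637 = 980509.60, rounded up to 980510; 980,510 required, 980,651 in favor — approved.
C: 3/5 of 1725794 = 1035476.40, rounded up to 1035477; 1,035,477 required, 1,035,477 in favor — approved.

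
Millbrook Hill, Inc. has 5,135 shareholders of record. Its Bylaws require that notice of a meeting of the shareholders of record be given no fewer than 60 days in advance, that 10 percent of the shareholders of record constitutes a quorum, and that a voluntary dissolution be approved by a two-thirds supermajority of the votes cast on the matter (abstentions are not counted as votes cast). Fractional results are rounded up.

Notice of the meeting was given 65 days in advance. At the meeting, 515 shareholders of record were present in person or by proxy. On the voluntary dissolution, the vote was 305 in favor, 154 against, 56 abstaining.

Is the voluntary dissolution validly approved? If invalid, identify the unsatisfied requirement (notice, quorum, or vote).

Notice: 65 days given; 60 required. Satisfied.
Quorum: 10% of 5,135 = 513.50, rounded up to 514; 515 present. Satisfied.
Vote: requires two-thirds of the votes cast (515 − 56 abstaining = 459); 2/3 of 459 = 306, so 306 needed; 305 in favor. Not satisfied.

Invalid — vote requirement not satisfied.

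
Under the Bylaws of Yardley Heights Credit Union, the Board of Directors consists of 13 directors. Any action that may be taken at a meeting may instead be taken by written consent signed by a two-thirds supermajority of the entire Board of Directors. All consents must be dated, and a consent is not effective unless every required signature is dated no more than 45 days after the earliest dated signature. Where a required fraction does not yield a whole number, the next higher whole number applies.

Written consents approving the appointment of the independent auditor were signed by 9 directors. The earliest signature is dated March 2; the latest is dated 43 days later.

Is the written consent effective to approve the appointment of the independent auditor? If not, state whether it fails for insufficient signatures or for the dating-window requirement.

Signatures required: a two-thirds supermajority of 13 — 2/3 of 13 = 8.67, rounded up to 9, so 9 needed; 9 signed. Sufficient.
Dating window: the latest signature is 43 days after the earliest; the limit is 45 days. Within the window.

Effective — both the signature and dating-window requirements are satisfied.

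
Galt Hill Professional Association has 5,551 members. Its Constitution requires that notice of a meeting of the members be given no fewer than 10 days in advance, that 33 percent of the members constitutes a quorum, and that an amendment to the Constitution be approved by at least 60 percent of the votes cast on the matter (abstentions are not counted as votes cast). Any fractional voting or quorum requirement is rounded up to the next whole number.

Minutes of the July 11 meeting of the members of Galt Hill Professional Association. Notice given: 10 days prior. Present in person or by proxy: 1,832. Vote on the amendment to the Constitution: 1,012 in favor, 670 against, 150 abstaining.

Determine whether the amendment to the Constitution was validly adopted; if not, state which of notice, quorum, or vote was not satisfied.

Valid — all requirements satisfied.

Notice: 10 days given; 10 required. Satisfied.
Quorum: 33% of 5,551 = 1,831.83, rounded up to 1,832; 1,832 present. Satisfied.
Vote: requires three-fifths of the votes cast (1,832 − 150 abstaining = 1,682); 3/5 of 1682 = 1009.20, rounded up to 1010, so 1,010 needed; 1,012 in favor. Satisfied.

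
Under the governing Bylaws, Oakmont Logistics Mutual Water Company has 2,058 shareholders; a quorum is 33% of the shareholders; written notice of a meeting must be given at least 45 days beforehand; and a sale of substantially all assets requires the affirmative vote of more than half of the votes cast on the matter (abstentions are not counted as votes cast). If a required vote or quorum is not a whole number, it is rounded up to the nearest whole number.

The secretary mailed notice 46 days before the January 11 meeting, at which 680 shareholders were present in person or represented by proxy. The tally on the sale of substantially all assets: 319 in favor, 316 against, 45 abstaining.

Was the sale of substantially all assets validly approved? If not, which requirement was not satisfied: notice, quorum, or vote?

Notice: 46 days given; 45 required. Satisfied.
Quorum: 33% of 2,058 = 679.14, rounded up to 680; 680 present. Satisfied.
Vote: requires a majority of the votes cast (680 − 45 abstaining = 635); a majority of 635 is 318, so 318 needed; 319 in favor. Satisfied.

Valid — all requirements satisfied.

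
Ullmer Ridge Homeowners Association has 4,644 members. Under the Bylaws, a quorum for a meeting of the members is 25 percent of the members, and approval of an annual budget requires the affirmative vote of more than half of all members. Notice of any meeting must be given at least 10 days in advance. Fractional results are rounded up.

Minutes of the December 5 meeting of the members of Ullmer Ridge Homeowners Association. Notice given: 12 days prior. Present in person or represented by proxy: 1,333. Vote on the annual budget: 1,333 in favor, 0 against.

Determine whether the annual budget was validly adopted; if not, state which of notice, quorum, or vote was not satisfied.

Notice: 12 days given; 10 required. Satisfied.
Quorum: 25% of 4,644 = 1,161; 1,333 present. Satisfied.
Vote: requires a majority of all members (4,644); a majority of 4644 is 2323, so 2,323 needed; 1,333 in favor. Not satisfied.

Invalid — vote requirement not satisfied.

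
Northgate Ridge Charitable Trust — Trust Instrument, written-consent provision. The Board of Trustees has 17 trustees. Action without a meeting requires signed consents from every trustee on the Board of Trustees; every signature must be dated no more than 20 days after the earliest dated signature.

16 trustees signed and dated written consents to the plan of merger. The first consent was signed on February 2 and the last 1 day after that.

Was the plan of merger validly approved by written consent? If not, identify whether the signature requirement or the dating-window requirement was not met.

Signatures required: the unanimous vote of 17 — unanimous means all 17, so 17 needed; 16 signed. Insufficient.
Dating window: the latest signature is 1 day after the earliest; the limit is 20 days. Within the window.

Not effective — insufficient signatures.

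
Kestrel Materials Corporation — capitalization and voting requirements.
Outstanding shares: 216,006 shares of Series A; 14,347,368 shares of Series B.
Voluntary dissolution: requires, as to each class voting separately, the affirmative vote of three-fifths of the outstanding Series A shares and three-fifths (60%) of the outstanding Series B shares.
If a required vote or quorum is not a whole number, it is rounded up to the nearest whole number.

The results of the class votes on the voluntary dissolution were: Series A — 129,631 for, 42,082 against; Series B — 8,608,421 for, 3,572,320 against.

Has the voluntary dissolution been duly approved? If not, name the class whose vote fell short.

Approved — every class gave the required vote.

Series A: 3/5 of 216006 = 129603.60, rounded up to 129604; 129,604 required, 129,631 in favor — approved.
Series B: 3/5 of 14347368 = 8608420.80, rounded up to 8608421; 8,608,421 required, 8,608,421 in favor — approved.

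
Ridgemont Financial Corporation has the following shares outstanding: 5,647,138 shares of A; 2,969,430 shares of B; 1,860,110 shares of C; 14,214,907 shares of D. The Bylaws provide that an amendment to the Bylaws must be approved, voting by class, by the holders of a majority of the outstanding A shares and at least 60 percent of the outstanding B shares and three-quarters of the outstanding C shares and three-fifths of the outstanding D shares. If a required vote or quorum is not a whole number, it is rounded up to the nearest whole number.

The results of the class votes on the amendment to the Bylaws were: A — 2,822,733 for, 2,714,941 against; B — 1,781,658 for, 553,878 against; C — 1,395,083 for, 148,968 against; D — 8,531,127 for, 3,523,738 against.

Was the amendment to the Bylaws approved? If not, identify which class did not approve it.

Not approved — the A shares did not give the required vote.

A: a majority of 5647138 is 2823570; 2,823,570 required, 2,822,733 in favor — not approved.
B: 3/5 of 2969430 = 1781658; 1,781,658 required, 1,781,658 in favor — approved.
C: 3/4 of 1860110 = 1395082.50, rounded up to 1395083; 1,395,083 required, 1,395,083 in favor — approved.
D: 3/5 of 14214907 = 8528944.20, rounded up to 8528945; 8,528,945 required, 8,531,127 in favor — approved.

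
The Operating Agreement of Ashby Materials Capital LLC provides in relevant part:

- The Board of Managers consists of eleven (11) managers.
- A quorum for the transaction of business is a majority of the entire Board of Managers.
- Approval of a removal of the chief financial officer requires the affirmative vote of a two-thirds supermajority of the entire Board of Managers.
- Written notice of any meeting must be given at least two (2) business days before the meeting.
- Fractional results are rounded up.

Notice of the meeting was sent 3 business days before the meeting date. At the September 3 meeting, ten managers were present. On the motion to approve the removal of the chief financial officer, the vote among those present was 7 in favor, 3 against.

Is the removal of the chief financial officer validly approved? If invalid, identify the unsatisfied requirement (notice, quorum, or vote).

Notice: 3 business days given; 2 required (3 ≥ 2). Satisfied.
Quorum: 10 present; quorum is 6. Satisfied.
Vote: the removal of the chief financial officer requires two-thirds of the entire Board of Managers (11). 2/3 of 11 = 7.33, rounded up to 8, so 8 affirmative votes are needed; 7 voted in favor. Not satisfied.

Invalid — vote requirement not satisfied.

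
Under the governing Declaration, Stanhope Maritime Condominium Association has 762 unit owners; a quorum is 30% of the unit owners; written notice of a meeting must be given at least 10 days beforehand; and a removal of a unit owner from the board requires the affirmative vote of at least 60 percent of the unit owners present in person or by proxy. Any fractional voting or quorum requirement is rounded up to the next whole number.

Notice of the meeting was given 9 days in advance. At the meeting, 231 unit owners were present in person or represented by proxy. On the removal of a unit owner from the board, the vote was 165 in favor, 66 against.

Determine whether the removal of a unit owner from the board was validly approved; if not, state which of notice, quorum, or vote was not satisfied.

Invalid — notice requirement not satisfied.

Notice: 9 days given; 10 required. Not satisfied.
Quorum: 30% of 762 = 228.60, rounded up to 229; 231 present. Satisfied.
Vote: requires three-fifths of those present (231); 3/5 of 231 = 138.60, rounded up to 139, so 139 needed; 165 in favor. Satisfied.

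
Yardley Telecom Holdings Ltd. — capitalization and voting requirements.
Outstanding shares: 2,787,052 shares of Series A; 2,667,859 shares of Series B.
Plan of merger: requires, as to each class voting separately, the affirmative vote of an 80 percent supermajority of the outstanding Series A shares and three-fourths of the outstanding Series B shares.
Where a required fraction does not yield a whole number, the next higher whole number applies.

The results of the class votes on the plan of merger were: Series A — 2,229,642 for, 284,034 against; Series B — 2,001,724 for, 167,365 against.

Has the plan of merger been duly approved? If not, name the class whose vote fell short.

Series A: 4/5 of 2787052 = 2229641.60, rounded up to 2229642; 2,229,642 required, 2,229,642 in favor — approved.
Series B: 3/4 of 2667859 = 2000894.25, rounded up to 2000895; 2,000,895 required, 2,001,724 in favor — approved.

Approved — every class gave the required vote.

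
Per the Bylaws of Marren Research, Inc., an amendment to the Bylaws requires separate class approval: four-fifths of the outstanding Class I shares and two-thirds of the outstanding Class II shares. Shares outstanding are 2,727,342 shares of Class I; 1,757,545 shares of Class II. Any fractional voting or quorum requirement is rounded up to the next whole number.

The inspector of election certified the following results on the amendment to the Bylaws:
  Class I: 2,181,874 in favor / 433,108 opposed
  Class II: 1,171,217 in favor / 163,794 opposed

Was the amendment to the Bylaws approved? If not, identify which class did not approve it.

Not approved — the Class II shares did not give the required vote.

Class I: 4/5 of 2727342 = 2181873.60, rounded up to 2181874; 2,181,874 required, 2,181,874 in favor — approved.
Class II: 2/3 of 1757545 = 1171696.67, rounded up to 1171697; 1,171,697 required, 1,171,217 in favor — not approved.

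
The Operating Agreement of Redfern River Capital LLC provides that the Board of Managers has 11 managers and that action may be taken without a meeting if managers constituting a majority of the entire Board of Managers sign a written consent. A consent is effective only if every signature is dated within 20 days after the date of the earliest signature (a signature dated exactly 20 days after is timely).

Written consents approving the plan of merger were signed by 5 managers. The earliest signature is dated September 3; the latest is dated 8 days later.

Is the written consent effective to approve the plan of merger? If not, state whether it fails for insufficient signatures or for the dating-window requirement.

Signatures required: a majority of 11 — a majority of 11 is 6, so 6 needed; 5 signed. Insufficient.
Dating window: the latest signature is 8 days after the earliest; the limit is 20 days. Within the window.

Not effective — insufficient signatures.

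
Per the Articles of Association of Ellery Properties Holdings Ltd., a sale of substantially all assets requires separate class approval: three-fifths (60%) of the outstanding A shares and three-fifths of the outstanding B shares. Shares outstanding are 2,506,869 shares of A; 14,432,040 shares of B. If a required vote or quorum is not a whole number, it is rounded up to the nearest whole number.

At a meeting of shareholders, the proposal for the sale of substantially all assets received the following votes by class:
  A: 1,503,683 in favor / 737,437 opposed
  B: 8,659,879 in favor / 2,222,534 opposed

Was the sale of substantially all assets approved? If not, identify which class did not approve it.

Not approved — the A shares did not give the required vote.

A: 3/5 of 2506869 = 1504121.40, rounded up to 1504122; 1,504,122 required, 1,503,683 in favor — not approved.
B: 3/5 of 14432040 = 8659224; 8,659,224 required, 8,659,879 in favor — approved.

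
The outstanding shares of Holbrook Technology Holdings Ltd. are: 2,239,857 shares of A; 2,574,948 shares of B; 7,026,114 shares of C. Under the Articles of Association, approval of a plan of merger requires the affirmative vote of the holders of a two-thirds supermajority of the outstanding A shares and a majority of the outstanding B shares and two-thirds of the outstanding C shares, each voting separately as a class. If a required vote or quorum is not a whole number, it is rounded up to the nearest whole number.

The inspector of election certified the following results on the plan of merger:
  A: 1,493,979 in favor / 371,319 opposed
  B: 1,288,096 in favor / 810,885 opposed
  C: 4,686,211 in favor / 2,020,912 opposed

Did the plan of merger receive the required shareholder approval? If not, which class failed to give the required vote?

Approved — every class gave the required vote.

A: 2/3 of 2239857 = 1493238; 1,493,238 required, 1,493,979 in favor — approved.
B: a majority of 2574948 is 1287475; 1,287,475 required, 1,288,096 in favor — approved.
C: 2/3 of 7026114 = 4684076; 4,684,076 required, 4,686,211 in favor — approved.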